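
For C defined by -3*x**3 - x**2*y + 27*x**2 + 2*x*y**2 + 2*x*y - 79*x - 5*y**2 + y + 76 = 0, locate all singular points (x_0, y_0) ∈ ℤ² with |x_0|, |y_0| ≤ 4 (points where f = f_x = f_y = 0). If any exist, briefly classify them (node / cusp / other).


Singular points: {(3, 1)}; classification: node.

Compute partial derivatives:
  f_x = -9*x**2 - 2*x*y + 54*x + 2*y**2 + 2*y - 79.
  f_y = -x**2 + 4*x*y + 2*x - 10*y + 1.
Scan x_0 ∈ {−4, ..., 4}. For each x_0, f_y(x_0, y) is a polynomial in y; find its integer roots y ∈ {−4, ..., 4}, then test f_x and f at those candidates.
  x = -4: f_y(-4, y) = -26*y - 23; no integer root y with |y| ≤ 4.
  x = -3: f_y(-3, y) = -22*y - 14; no integer root y with |y| ≤ 4.
  x = -2: f_y(-2, y) = -18*y - 7; no integer root y with |y| ≤ 4.
  x = -1: f_y(-1, y) = -14*y - 2; no integer root y with |y| ≤ 4.
  x = 0: f_y(0, y) = 1 - 10*y; no integer root y with |y| ≤ 4.
  x = 1: f_y(1, y) = 2 - 6*y; no integer root y with |y| ≤ 4.
  x = 2: f_y(2, y) = 1 - 2*y; no integer root y with |y| ≤ 4.
  x = 3: f_y(3, y) = 2*y - 2; vanishes at y ∈ {1}. (3, 1): f_x = 0, f = 0 — SINGULAR.
  x = 4: f_y(4, y) = 6*y - 7; no integer root y with |y| ≤ 4.
Only singular point on the grid: (3, 1).
Classify: substitute x = 3 + u, y = 1 + v and expand: f = -3*u**3 - u**2*v - u**2 + 2*u*v**2 + v**2.
No constant or linear terms (consistent with a singular point). Quadratic part: -u**2 + v**2. Cubic part: -3*u**3 - u**2*v + 2*u*v**2.
The quadratic part v**2 - u**2 = (v − u)(v + u) splits into two distinct linear factors, so there are two distinct tangent lines y − 1 = ±(x − 3) — this is a node (ordinary double point).
Classification: node.


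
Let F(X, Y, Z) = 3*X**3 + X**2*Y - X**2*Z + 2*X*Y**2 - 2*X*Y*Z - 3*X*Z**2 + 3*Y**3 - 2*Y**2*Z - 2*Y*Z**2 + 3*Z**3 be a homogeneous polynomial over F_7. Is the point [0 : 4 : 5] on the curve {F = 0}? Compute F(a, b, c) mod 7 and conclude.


F(0,4,5) ≡ 4 (mod 7); P is NOT on the curve.

Evaluate F(0, 4, 5) term-by-term (mod 7).
  3*X**3 ↦ 3·0·1·1 = 0
  X**2*Y ↦ 1·0·4·1 = 0
  -X**2*Z ↦ -1·0·1·5 = 0
  2*X*Y**2 ↦ 2·0·16·1 = 0
  -2*X*Y*Z ↦ -2·0·4·5 = 0
  -3*X*Z**2 ↦ -3·0·1·25 = 0
  3*Y**3 ↦ 3·1·64·1 = 192
  -2*Y**2*Z ↦ -2·1·16·5 = -160
  -2*Y*Z**2 ↦ -2·1·4·25 = -200
  3*Z**3 ↦ 3·1·1·125 = 375
Sum: F(0, 4, 5) = (0) + (0) + (0) + (0) + (0) + (0) + (192) + (-160) + (-200) + (375) = 207.
Reducing mod 7: 207 ≡ 4 (mod 7).
Since F(a, b, c) ≡ 4 ≠ 0 (mod 7), P does NOT lie on the curve.


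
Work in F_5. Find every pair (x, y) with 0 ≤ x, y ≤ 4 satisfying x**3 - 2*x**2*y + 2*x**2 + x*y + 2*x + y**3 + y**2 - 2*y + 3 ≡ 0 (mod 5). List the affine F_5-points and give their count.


Affine F_5-points: {(0, 4), (1, 3), (2, 3)}; count = 3.

For each of the 25 pairs (x, y) ∈ F_5², evaluate f(x, y) mod 5. Record the zeros.
  x = 0: [0↦3, 1↦3, 2↦1, 3↦3, 4↦0]  zeros at y ∈ {4}
  x = 1: [0↦3, 1↦2, 2↦4, 3↦0, 4↦1]  zeros at y ∈ {3}
  x = 2: [0↦3, 1↦2, 2↦4, 3↦0, 4↦1]  zeros at y ∈ {3}
  x = 3: [0↦4, 1↦4, 2↦2, 3↦4, 4↦1]  zeros at y ∈ ∅
  x = 4: [0↦2, 1↦4, 2↦4, 3↦3, 4↦2]  zeros at y ∈ ∅
Collecting zeros: affine points = {(0, 4), (1, 3), (2, 3)}.
Total count |C(F_5)_aff| = 3.


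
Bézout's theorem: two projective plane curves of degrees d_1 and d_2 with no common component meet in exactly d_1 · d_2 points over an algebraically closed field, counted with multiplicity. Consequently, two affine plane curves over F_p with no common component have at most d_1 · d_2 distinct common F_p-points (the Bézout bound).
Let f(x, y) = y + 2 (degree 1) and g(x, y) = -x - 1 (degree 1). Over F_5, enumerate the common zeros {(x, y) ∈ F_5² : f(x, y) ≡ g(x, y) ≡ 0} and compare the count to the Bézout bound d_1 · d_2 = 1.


Common zeros: {(4, 3)}; count = 1; Bézout bound = 1.

deg(f) = 1, deg(g) = 1, so Bézout bound = 1.
Scan x ∈ F_5. For each x, list the y ∈ F_5 with f(x, y) ≡ 0 and those with g(x, y) ≡ 0 (mod 5); the common zeros in that column are the intersection.
  x = 0: f ≡ 0 at y ∈ {3}; g ≡ 0 at y ∈ ∅; common: ∅.
  x = 1: f ≡ 0 at y ∈ {3}; g ≡ 0 at y ∈ ∅; common: ∅.
  x = 2: f ≡ 0 at y ∈ {3}; g ≡ 0 at y ∈ ∅; common: ∅.
  x = 3: f ≡ 0 at y ∈ {3}; g ≡ 0 at y ∈ ∅; common: ∅.
  x = 4: f ≡ 0 at y ∈ {3}; g ≡ 0 at y ∈ {0, 1, 2, 3, 4}; common: {3}.
Collecting: common zeros = {(4, 3)}, so the count is 1.
Comparison with the Bézout bound: 1 ≤ 1 = deg(f)·deg(g), as expected for curves with no common component (the bound is attained).


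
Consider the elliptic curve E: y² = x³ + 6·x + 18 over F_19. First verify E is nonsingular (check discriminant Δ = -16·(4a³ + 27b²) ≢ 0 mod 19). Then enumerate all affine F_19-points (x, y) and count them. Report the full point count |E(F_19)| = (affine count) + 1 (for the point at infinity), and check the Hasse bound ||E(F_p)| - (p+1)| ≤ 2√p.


Affine points = {(1, 5), (1, 14), (2, 0), (3, 5), (3, 14), (4, 7), (4, 12), (6, 2), (6, 17), (7, 2), (7, 17), (11, 3), (11, 16), (15, 5), (15, 14), (16, 7), (16, 12), (17, 6), (17, 13), (18, 7), (18, 12)}; affine count = 21; |E(F_19)| = 22.

Discriminant check: Δ ∝ 4a³ + 27b² = 4·6³ + 27·18² = 4·216 + 27·324 ≡ 17 (mod 19). Nonzero ⇒ E is nonsingular.
For each x ∈ F_19, compute rhs = x³ + 6·x + 18 mod 19, then count y ∈ F_19 with y² ≡ rhs.
  x = 0: rhs = 18, matching y values: none (0 points).
  x = 1: rhs = 6, matching y values: 5, 14 (2 points).
  x = 2: rhs = 0, matching y values: 0 (1 points).
  x = 3: rhs = 6, matching y values: 5, 14 (2 points).
  x = 4: rhs = 11, matching y values: 7, 12 (2 points).
  x = 5: rhs = 2, matching y values: none (0 points).
  x = 6: rhs = 4, matching y values: 2, 17 (2 points).
  x = 7: rhs = 4, matching y values: 2, 17 (2 points).
  x = 8: rhs = 8, matching y values: none (0 points).
  x = 9: rhs = 3, matching y values: none (0 points).
  x = 10: rhs = 14, matching y values: none (0 points).
  x = 11: rhs = 9, matching y values: 3, 16 (2 points).
  x = 12: rhs = 13, matching y values: none (0 points).
  x = 13: rhs = 13, matching y values: none (0 points).
  x = 14: rhs = 15, matching y values: none (0 points).
  x = 15: rhs = 6, matching y values: 5, 14 (2 points).
  x = 16: rhs = 11, matching y values: 7, 12 (2 points).
  x = 17: rhs = 17, matching y values: 6, 13 (2 points).
  x = 18: rhs = 11, matching y values: 7, 12 (2 points).
Total affine count: 21.
Full point count |E(F_19)| = 21 + 1 = 22.
Hasse bound: |22 − (19+1)| = |2| = 2 ≤ 2√19 ≈ 8.7178 ✓.


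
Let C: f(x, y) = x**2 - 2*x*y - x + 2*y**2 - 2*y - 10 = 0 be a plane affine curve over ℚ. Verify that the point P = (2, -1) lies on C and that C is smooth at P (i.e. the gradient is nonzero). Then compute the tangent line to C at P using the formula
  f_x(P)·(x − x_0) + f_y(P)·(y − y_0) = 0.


Tangent line at P: 5*x - 10*y - 20 = 0.

Step 1: f(2, -1) = 0, so P lies on C.
Step 2: partial derivatives
  f_x(x, y) = 2*x - 2*y - 1, f_y(x, y) = -2*x + 4*y - 2.
  f_x(P) = 5, f_y(P) = -10 (gradient nonzero, so P is smooth).
Step 3: tangent line at P: 5·(x − 2) + -10·(y − -1) = 0.
Expanding: 5*x - 10*y - 20 = 0.


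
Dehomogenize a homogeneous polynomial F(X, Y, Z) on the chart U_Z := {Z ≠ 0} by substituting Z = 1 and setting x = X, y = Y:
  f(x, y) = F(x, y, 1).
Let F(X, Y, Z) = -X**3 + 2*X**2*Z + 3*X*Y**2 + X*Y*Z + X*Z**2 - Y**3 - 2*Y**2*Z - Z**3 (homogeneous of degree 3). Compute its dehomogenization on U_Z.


f(x, y) = -x**3 + 2*x**2 + 3*x*y**2 + x*y + x - y**3 - 2*y**2 - 1

On U_Z we set Z = 1. Each monomial c·X^i·Y^j·Z^k in F becomes c·x^i·y^j·1^k = c·x^i·y^j.
Substituting Z = 1: F(X, Y, 1) = -x**3 + 2*x**2 + 3*x*y**2 + x*y + x - y**3 - 2*y**2 - 1.
Note: deg(f) ≤ deg(F) = 3; strict inequality happens when F is divisible by Z (lost terms).


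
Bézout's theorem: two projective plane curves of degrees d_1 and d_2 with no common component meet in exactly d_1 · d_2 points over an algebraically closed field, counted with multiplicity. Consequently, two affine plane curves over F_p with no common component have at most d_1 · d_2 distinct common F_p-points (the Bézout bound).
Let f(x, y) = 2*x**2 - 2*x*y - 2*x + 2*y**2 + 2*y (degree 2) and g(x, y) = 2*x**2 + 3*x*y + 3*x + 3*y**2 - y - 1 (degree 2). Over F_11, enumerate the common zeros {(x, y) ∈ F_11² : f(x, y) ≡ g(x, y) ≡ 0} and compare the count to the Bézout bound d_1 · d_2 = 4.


Common zeros: {(4, 9)}; count = 1; Bézout bound = 4.

deg(f) = 2, deg(g) = 2, so Bézout bound = 4.
Scan x ∈ F_11. For each x, list the y ∈ F_11 with f(x, y) ≡ 0 and those with g(x, y) ≡ 0 (mod 11); the common zeros in that column are the intersection.
  x = 0: f ≡ 0 at y ∈ {0, 10}; g ≡ 0 at y ∈ ∅; common: ∅.
  x = 1: f ≡ 0 at y ∈ {0}; g ≡ 0 at y ∈ {7}; common: ∅.
  x = 2: f ≡ 0 at y ∈ {5, 7}; g ≡ 0 at y ∈ {3, 10}; common: ∅.
  x = 3: f ≡ 0 at y ∈ ∅; g ≡ 0 at y ∈ {3, 9}; common: ∅.
  x = 4: f ≡ 0 at y ∈ {5, 9}; g ≡ 0 at y ∈ {2, 9}; common: {9}.
  x = 5: f ≡ 0 at y ∈ ∅; g ≡ 0 at y ∈ {5}; common: ∅.
  x = 6: f ≡ 0 at y ∈ {7, 9}; g ≡ 0 at y ∈ ∅; common: ∅.
  x = 7: f ≡ 0 at y ∈ {3}; g ≡ 0 at y ∈ ∅; common: ∅.
  x = 8: f ≡ 0 at y ∈ {3, 4}; g ≡ 0 at y ∈ {2, 5}; common: ∅.
  x = 9: f ≡ 0 at y ∈ ∅; g ≡ 0 at y ∈ {7, 10}; common: ∅.
  x = 10: f ≡ 0 at y ∈ ∅; g ≡ 0 at y ∈ ∅; common: ∅.
Collecting: common zeros = {(4, 9)}, so the count is 1.
Comparison with the Bézout bound: 1 ≤ 4 = deg(f)·deg(g), as expected for curves with no common component (the affine F_11-count falls short of the bound because intersections may lie at infinity, over extension fields, or carry multiplicity).


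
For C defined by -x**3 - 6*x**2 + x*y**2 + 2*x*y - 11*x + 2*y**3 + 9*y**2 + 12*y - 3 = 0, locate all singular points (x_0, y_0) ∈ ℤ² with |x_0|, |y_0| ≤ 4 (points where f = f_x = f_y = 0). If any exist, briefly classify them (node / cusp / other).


Singular points: {(-2, -1)}; classification: cusp.

Compute partial derivatives:
  f_x = -3*x**2 - 12*x + y**2 + 2*y - 11.
  f_y = 2*x*y + 2*x + 6*y**2 + 18*y + 12.
Scan x_0 ∈ {−4, ..., 4}. For each x_0, f_y(x_0, y) is a polynomial in y; find its integer roots y ∈ {−4, ..., 4}, then test f_x and f at those candidates.
  x = -4: f_y(-4, y) = 6*y**2 + 10*y + 4; vanishes at y ∈ {-1}. (-4, -1): f_x = -12 ≠ 0.
  x = -3: f_y(-3, y) = 6*y**2 + 12*y + 6; vanishes at y ∈ {-1}. (-3, -1): f_x = -3 ≠ 0.
  x = -2: f_y(-2, y) = 6*y**2 + 14*y + 8; vanishes at y ∈ {-1}. (-2, -1): f_x = 0, f = 0 — SINGULAR.
  x = -1: f_y(-1, y) = 6*y**2 + 16*y + 10; vanishes at y ∈ {-1}. (-1, -1): f_x = -3 ≠ 0.
  x = 0: f_y(0, y) = 6*y**2 + 18*y + 12; vanishes at y ∈ {-2, -1}. (0, -2): f_x = -11 ≠ 0; (0, -1): f_x = -12 ≠ 0.
  x = 1: f_y(1, y) = 6*y**2 + 20*y + 14; vanishes at y ∈ {-1}. (1, -1): f_x = -27 ≠ 0.
  x = 2: f_y(2, y) = 6*y**2 + 22*y + 16; vanishes at y ∈ {-1}. (2, -1): f_x = -48 ≠ 0.
  x = 3: f_y(3, y) = 6*y**2 + 24*y + 18; vanishes at y ∈ {-3, -1}. (3, -3): f_x = -71 ≠ 0; (3, -1): f_x = -75 ≠ 0.
  x = 4: f_y(4, y) = 6*y**2 + 26*y + 20; vanishes at y ∈ {-1}. (4, -1): f_x = -108 ≠ 0.
Only singular point on the grid: (-2, -1).
Classify: substitute x = -2 + u, y = -1 + v and expand: f = -u**3 + u*v**2 + 2*v**3 + v**2.
No constant or linear terms (consistent with a singular point). Quadratic part: v**2. Cubic part: -u**3 + u*v**2 + 2*v**3.
The quadratic part v**2 is a perfect square, so there is a single (double) tangent line v = 0, i.e. y = -1. Restricting the cubic part to that line (v = 0) leaves -u**3 ≠ 0, so f is not divisible by v and the branch is v² ≈ u**3 to lowest order — this is a cusp.
Classification: cusp.


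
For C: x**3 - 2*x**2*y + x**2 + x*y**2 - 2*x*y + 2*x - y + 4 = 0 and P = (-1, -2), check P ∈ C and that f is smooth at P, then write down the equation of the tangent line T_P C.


Tangent line at P: 3*x + 3*y + 9 = 0.

Step 1: f(-1, -2) = 0, so P lies on C.
Step 2: partial derivatives
  f_x(x, y) = 3*x**2 - 4*x*y + 2*x + y**2 - 2*y + 2, f_y(x, y) = -2*x**2 + 2*x*y - 2*x - 1.
  f_x(P) = 3, f_y(P) = 3 (gradient nonzero, so P is smooth).
Step 3: tangent line at P: 3·(x − -1) + 3·(y − -2) = 0.
Expanding: 3*x + 3*y + 9 = 0.


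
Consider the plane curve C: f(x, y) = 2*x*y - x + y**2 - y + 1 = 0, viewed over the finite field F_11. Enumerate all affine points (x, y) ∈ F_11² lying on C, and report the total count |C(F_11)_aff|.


Affine F_11-points: {(1, 0), (1, 10), (3, 3), (5, 5), (5, 8), (6, 4), (6, 7), (8, 9), (10, 1), (10, 2)}; count = 10.

For each of the 121 pairs (x, y) ∈ F_11², evaluate f(x, y) mod 11. Record the zeros.
  x = 0: [0↦1, 1↦1, 2↦3, 3↦7, 4↦2, 5↦10, 6↦9, 7↦10, 8↦2, 9↦7, 10↦3]  zeros at y ∈ ∅
  x = 1: [0↦0, 1↦2, 2↦6, 3↦1, 4↦9, 5↦8, 6↦9, 7↦1, 8↦6, 9↦2, 10↦0]  zeros at y ∈ {0, 10}
  x = 2: [0↦10, 1↦3, 2↦9, 3↦6, 4↦5, 5↦6, 6↦9, 7↦3, 8↦10, 9↦8, 10↦8]  zeros at y ∈ ∅
  x = 3: [0↦9, 1↦4, 2↦1, 3↦0, 4↦1, 5↦4, 6↦9, 7↦5, 8↦3, 9↦3, 10↦5]  zeros at y ∈ {3}
  x = 4: [0↦8, 1↦5, 2↦4, 3↦5, 4↦8, 5↦2, 6↦9, 7↦7, 8↦7, 9↦9, 10↦2]  zeros at y ∈ ∅
  x = 5: [0↦7, 1↦6, 2↦7, 3↦10, 4↦4, 5↦0, 6↦9, 7↦9, 8↦0, 9↦4, 10↦10]  zeros at y ∈ {5, 8}
  x = 6: [0↦6, 1↦7, 2↦10, 3↦4, 4↦0, 5↦9, 6↦9, 7↦0, 8↦4, 9↦10, 10↦7]  zeros at y ∈ {4, 7}
  x = 7: [0↦5, 1↦8, 2↦2, 3↦9, 4↦7, 5↦7, 6↦9, 7↦2, 8↦8, 9↦5, 10↦4]  zeros at y ∈ ∅
  x = 8: [0↦4, 1↦9, 2↦5, 3↦3, 4↦3, 5↦5, 6↦9, 7↦4, 8↦1, 9↦0, 10↦1]  zeros at y ∈ {9}
  x = 9: [0↦3, 1↦10, 2↦8, 3↦8, 4↦10, 5↦3, 6↦9, 7↦6, 8↦5, 9↦6, 10↦9]  zeros at y ∈ ∅
  x = 10: [0↦2, 1↦0, 2↦0, 3↦2, 4↦6, 5↦1, 6↦9, 7↦8, 8↦9, 9↦1, 10↦6]  zeros at y ∈ {1, 2}
Collecting zeros: affine points = {(1, 0), (1, 10), (3, 3), (5, 5), (5, 8), (6, 4), (6, 7), (8, 9), (10, 1), (10, 2)}.
Total count |C(F_11)_aff| = 10.


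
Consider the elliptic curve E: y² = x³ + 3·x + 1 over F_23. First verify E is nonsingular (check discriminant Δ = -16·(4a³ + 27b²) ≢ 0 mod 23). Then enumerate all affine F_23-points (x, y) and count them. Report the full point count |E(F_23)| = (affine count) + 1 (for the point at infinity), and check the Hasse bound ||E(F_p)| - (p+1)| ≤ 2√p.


Affine points = {(0, 1), (0, 22), (4, 10), (4, 13), (5, 7), (5, 16), (8, 10), (8, 13), (11, 10), (11, 13), (13, 11), (13, 12), (14, 2), (14, 21)}; affine count = 14; |E(F_23)| = 15.

Discriminant check: Δ ∝ 4a³ + 27b² = 4·3³ + 27·1² = 4·27 + 27·1 ≡ 20 (mod 23). Nonzero ⇒ E is nonsingular.
For each x ∈ F_23, compute rhs = x³ + 3·x + 1 mod 23, then count y ∈ F_23 with y² ≡ rhs.
  x = 0: rhs = 1, matching y values: 1, 22 (2 points).
  x = 1: rhs = 5, matching y values: none (0 points).
  x = 2: rhs = 15, matching y values: none (0 points).
  x = 3: rhs = 14, matching y values: none (0 points).
  x = 4: rhs = 8, matching y values: 10, 13 (2 points).
  x = 5: rhs = 3, matching y values: 7, 16 (2 points).
  x = 6: rhs = 5, matching y values: none (0 points).
  x = 7: rhs = 20, matching y values: none (0 points).
  x = 8: rhs = 8, matching y values: 10, 13 (2 points).
  x = 9: rhs = 21, matching y values: none (0 points).
  x = 10: rhs = 19, matching y values: none (0 points).
  x = 11: rhs = 8, matching y values: 10, 13 (2 points).
  x = 12: rhs = 17, matching y values: none (0 points).
  x = 13: rhs = 6, matching y values: 11, 12 (2 points).
  x = 14: rhs = 4, matching y values: 2, 21 (2 points).
  x = 15: rhs = 17, matching y values: none (0 points).
  x = 16: rhs = 5, matching y values: none (0 points).
  x = 17: rhs = 20, matching y values: none (0 points).
  x = 18: rhs = 22, matching y values: none (0 points).
  x = 19: rhs = 17, matching y values: none (0 points).
  x = 20: rhs = 11, matching y values: none (0 points).
  x = 21: rhs = 10, matching y values: none (0 points).
  x = 22: rhs = 20, matching y values: none (0 points).
Total affine count: 14.
Full point count |E(F_23)| = 14 + 1 = 15.
Hasse bound: |15 − (23+1)| = |-9| = 9 ≤ 2√23 ≈ 9.5917 ✓.


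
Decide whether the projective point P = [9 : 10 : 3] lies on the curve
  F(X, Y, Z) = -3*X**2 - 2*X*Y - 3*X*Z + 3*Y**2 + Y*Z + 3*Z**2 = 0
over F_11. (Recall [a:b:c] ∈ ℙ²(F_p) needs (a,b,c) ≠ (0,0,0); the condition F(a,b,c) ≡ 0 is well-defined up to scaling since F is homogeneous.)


F(9,10,3) ≡ 7 (mod 11); P is NOT on the curve.

Evaluate F(9, 10, 3) term-by-term (mod 11).
  -3*X**2 ↦ -3·81·1·1 = -243
  -2*X*Y ↦ -2·9·10·1 = -180
  -3*X*Z ↦ -3·9·1·3 = -81
  3*Y**2 ↦ 3·1·100·1 = 300
  Y*Z ↦ 1·1·10·3 = 30
  3*Z**2 ↦ 3·1·1·9 = 27
Sum: F(9, 10, 3) = (-243) + (-180) + (-81) + (300) + (30) + (27) = -147.
Reducing mod 11: -147 ≡ 7 (mod 11).
Since F(a, b, c) ≡ 7 ≠ 0 (mod 11), P does NOT lie on the curve.


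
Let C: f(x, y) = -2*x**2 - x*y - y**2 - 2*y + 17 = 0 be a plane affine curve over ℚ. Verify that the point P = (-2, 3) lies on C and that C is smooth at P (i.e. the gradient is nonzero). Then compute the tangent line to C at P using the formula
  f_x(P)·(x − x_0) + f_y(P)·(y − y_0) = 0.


Tangent line at P: 5*x - 6*y + 28 = 0.

Step 1: f(-2, 3) = 0, so P lies on C.
Step 2: partial derivatives
  f_x(x, y) = -4*x - y, f_y(x, y) = -x - 2*y - 2.
  f_x(P) = 5, f_y(P) = -6 (gradient nonzero, so P is smooth).
Step 3: tangent line at P: 5·(x − -2) + -6·(y − 3) = 0.
Expanding: 5*x - 6*y + 28 = 0.


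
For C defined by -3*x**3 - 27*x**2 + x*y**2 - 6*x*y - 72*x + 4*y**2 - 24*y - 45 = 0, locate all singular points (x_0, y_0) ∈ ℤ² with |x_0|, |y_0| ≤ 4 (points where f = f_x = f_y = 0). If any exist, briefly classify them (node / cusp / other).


Singular points: {(-3, 3)}; classification: cusp.

Compute partial derivatives:
  f_x = -9*x**2 - 54*x + y**2 - 6*y - 72.
  f_y = 2*x*y - 6*x + 8*y - 24.
Scan x_0 ∈ {−4, ..., 4}. For each x_0, f_y(x_0, y) is a polynomial in y; find its integer roots y ∈ {−4, ..., 4}, then test f_x and f at those candidates.
  x = -4: f_y(-4, y) = 0; vanishes at y ∈ {-4, -3, -2, -1, 0, 1, 2, 3, 4}. (-4, -4): f_x = 40 ≠ 0; (-4, -3): f_x = 27 ≠ 0; (-4, -2): f_x = 16 ≠ 0; (-4, -1): f_x = 7 ≠ 0; (-4, 0): f_x = 0 but f = 3 ≠ 0; (-4, 1): f_x = -5 ≠ 0; (-4, 2): f_x = -8 ≠ 0; (-4, 3): f_x = -9 ≠ 0; (-4, 4): f_x = -8 ≠ 0.
  x = -3: f_y(-3, y) = 2*y - 6; vanishes at y ∈ {3}. (-3, 3): f_x = 0, f = 0 — SINGULAR.
  x = -2: f_y(-2, y) = 4*y - 12; vanishes at y ∈ {3}. (-2, 3): f_x = -9 ≠ 0.
  x = -1: f_y(-1, y) = 6*y - 18; vanishes at y ∈ {3}. (-1, 3): f_x = -36 ≠ 0.
  x = 0: f_y(0, y) = 8*y - 24; vanishes at y ∈ {3}. (0, 3): f_x = -81 ≠ 0.
  x = 1: f_y(1, y) = 10*y - 30; vanishes at y ∈ {3}. (1, 3): f_x = -144 ≠ 0.
  x = 2: f_y(2, y) = 12*y - 36; vanishes at y ∈ {3}. (2, 3): f_x = -225 ≠ 0.
  x = 3: f_y(3, y) = 14*y - 42; vanishes at y ∈ {3}. (3, 3): f_x = -324 ≠ 0.
  x = 4: f_y(4, y) = 16*y - 48; vanishes at y ∈ {3}. (4, 3): f_x = -441 ≠ 0.
Only singular point on the grid: (-3, 3).
Classify: substitute x = -3 + u, y = 3 + v and expand: f = -3*u**3 + u*v**2 + v**2.
No constant or linear terms (consistent with a singular point). Quadratic part: v**2. Cubic part: -3*u**3 + u*v**2.
The quadratic part v**2 is a perfect square, so there is a single (double) tangent line v = 0, i.e. y = 3. Restricting the cubic part to that line (v = 0) leaves -3*u**3 ≠ 0, so f is not divisible by v and the branch is v² ≈ 3*u**3 to lowest order — this is a cusp.
Classification: cusp.


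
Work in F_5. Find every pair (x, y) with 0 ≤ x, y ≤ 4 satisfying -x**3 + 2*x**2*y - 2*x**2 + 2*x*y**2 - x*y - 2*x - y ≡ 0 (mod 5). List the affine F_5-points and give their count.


Affine F_5-points: {(0, 0), (1, 0), (2, 0), (3, 3)}; count = 4.

For each of the 25 pairs (x, y) ∈ F_5², evaluate f(x, y) mod 5. Record the zeros.
  x = 0: [0↦0, 1↦4, 2↦3, 3↦2, 4↦1]  zeros at y ∈ {0}
  x = 1: [0↦0, 1↦2, 2↦3, 3↦3, 4↦2]  zeros at y ∈ {0}
  x = 2: [0↦0, 1↦4, 2↦1, 3↦1, 4↦4]  zeros at y ∈ {0}
  x = 3: [0↦4, 1↦4, 2↦1, 3↦0, 4↦1]  zeros at y ∈ {3}
  x = 4: [0↦1, 1↦1, 2↦2, 3↦4, 4↦2]  zeros at y ∈ ∅
Collecting zeros: affine points = {(0, 0), (1, 0), (2, 0), (3, 3)}.
Total count |C(F_5)_aff| = 4.


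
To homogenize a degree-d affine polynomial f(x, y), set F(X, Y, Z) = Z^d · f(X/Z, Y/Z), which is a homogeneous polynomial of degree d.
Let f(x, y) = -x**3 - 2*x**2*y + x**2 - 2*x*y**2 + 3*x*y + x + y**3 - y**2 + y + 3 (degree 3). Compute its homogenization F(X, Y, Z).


F(X, Y, Z) = -X**3 - 2*X**2*Y + X**2*Z - 2*X*Y**2 + 3*X*Y*Z + X*Z**2 + Y**3 - Y**2*Z + Y*Z**2 + 3*Z**3

deg(f) = 3.
Substitute x = X/Z, y = Y/Z into f, then multiply by Z^3.
  monomial -1·x^3·y^0 ↦ -1·X^3·Y^0·Z^0.
  monomial -2·x^2·y^1 ↦ -2·X^2·Y^1·Z^0.
  monomial 1·x^2·y^0 ↦ 1·X^2·Y^0·Z^1.
  monomial -2·x^1·y^2 ↦ -2·X^1·Y^2·Z^0.
  monomial 3·x^1·y^1 ↦ 3·X^1·Y^1·Z^1.
  monomial 1·x^1·y^0 ↦ 1·X^1·Y^0·Z^2.
  monomial 1·x^0·y^3 ↦ 1·X^0·Y^3·Z^0.
  monomial -1·x^0·y^2 ↦ -1·X^0·Y^2·Z^1.
  monomial 1·x^0·y^1 ↦ 1·X^0·Y^1·Z^2.
  monomial 3·x^0·y^0 ↦ 3·X^0·Y^0·Z^3.
Collecting: F(X, Y, Z) = -X**3 - 2*X**2*Y + X**2*Z - 2*X*Y**2 + 3*X*Y*Z + X*Z**2 + Y**3 - Y**2*Z + Y*Z**2 + 3*Z**3.


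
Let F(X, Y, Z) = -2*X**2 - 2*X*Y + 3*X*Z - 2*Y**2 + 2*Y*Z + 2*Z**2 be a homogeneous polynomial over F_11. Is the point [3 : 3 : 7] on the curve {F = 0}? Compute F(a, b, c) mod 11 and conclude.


F(3,3,7) ≡ 6 (mod 11); P is NOT on the curve.

Evaluate F(3, 3, 7) term-by-term (mod 11).
  -2*X**2 ↦ -2·9·1·1 = -18
  -2*X*Y ↦ -2·3·3·1 = -18
  3*X*Z ↦ 3·3·1·7 = 63
  -2*Y**2 ↦ -2·1·9·1 = -18
  2*Y*Z ↦ 2·1·3·7 = 42
  2*Z**2 ↦ 2·1·1·49 = 98
Sum: F(3, 3, 7) = (-18) + (-18) + (63) + (-18) + (42) + (98) = 149.
Reducing mod 11: 149 ≡ 6 (mod 11).
Since F(a, b, c) ≡ 6 ≠ 0 (mod 11), P does NOT lie on the curve.


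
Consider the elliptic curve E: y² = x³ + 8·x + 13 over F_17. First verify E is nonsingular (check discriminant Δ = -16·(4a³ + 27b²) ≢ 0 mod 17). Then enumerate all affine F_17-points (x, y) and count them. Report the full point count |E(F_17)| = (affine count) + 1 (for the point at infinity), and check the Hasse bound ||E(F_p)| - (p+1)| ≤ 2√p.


Affine points = {(0, 8), (0, 9), (3, 8), (3, 9), (5, 5), (5, 12), (7, 2), (7, 15), (9, 7), (9, 10), (11, 2), (11, 15), (12, 1), (12, 16), (13, 6), (13, 11), (14, 8), (14, 9), (16, 2), (16, 15)}; affine count = 20; |E(F_17)| = 21.

Discriminant check: Δ ∝ 4a³ + 27b² = 4·8³ + 27·13² = 4·512 + 27·169 ≡ 15 (mod 17). Nonzero ⇒ E is nonsingular.
For each x ∈ F_17, compute rhs = x³ + 8·x + 13 mod 17, then count y ∈ F_17 with y² ≡ rhs.
  x = 0: rhs = 13, matching y values: 8, 9 (2 points).
  x = 1: rhs = 5, matching y values: none (0 points).
  x = 2: rhs = 3, matching y values: none (0 points).
  x = 3: rhs = 13, matching y values: 8, 9 (2 points).
  x = 4: rhs = 7, matching y values: none (0 points).
  x = 5: rhs = 8, matching y values: 5, 12 (2 points).
  x = 6: rhs = 5, matching y values: none (0 points).
  x = 7: rhs = 4, matching y values: 2, 15 (2 points).
  x = 8: rhs = 11, matching y values: none (0 points).
  x = 9: rhs = 15, matching y values: 7, 10 (2 points).
  x = 10: rhs = 5, matching y values: none (0 points).
  x = 11: rhs = 4, matching y values: 2, 15 (2 points).
  x = 12: rhs = 1, matching y values: 1, 16 (2 points).
  x = 13: rhs = 2, matching y values: 6, 11 (2 points).
  x = 14: rhs = 13, matching y values: 8, 9 (2 points).
  x = 15: rhs = 6, matching y values: none (0 points).
  x = 16: rhs = 4, matching y values: 2, 15 (2 points).
Total affine count: 20.
Full point count |E(F_17)| = 20 + 1 = 21.
Hasse bound: |21 − (17+1)| = |3| = 3 ≤ 2√17 ≈ 8.2462 ✓.


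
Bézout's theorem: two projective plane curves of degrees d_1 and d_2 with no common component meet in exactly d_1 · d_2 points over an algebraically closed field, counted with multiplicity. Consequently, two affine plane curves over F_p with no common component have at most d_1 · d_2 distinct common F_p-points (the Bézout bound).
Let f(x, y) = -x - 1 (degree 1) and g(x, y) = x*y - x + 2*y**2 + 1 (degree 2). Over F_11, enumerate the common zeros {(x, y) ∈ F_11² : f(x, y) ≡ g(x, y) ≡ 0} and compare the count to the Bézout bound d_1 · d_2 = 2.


Common zeros: ∅; count = 0; Bézout bound = 2.

deg(f) = 1, deg(g) = 2, so Bézout bound = 2.
Scan x ∈ F_11. For each x, list the y ∈ F_11 with f(x, y) ≡ 0 and those with g(x, y) ≡ 0 (mod 11); the common zeros in that column are the intersection.
  x = 0: f ≡ 0 at y ∈ ∅; g ≡ 0 at y ∈ {4, 7}; common: ∅.
  x = 1: f ≡ 0 at y ∈ ∅; g ≡ 0 at y ∈ {0, 5}; common: ∅.
  x = 2: f ≡ 0 at y ∈ ∅; g ≡ 0 at y ∈ {2, 8}; common: ∅.
  x = 3: f ≡ 0 at y ∈ ∅; g ≡ 0 at y ∈ {6, 9}; common: ∅.
  x = 4: f ≡ 0 at y ∈ ∅; g ≡ 0 at y ∈ ∅; common: ∅.
  x = 5: f ≡ 0 at y ∈ ∅; g ≡ 0 at y ∈ ∅; common: ∅.
  x = 6: f ≡ 0 at y ∈ ∅; g ≡ 0 at y ∈ ∅; common: ∅.
  x = 7: f ≡ 0 at y ∈ ∅; g ≡ 0 at y ∈ {3, 10}; common: ∅.
  x = 8: f ≡ 0 at y ∈ ∅; g ≡ 0 at y ∈ ∅; common: ∅.
  x = 9: f ≡ 0 at y ∈ ∅; g ≡ 0 at y ∈ ∅; common: ∅.
  x = 10: f ≡ 0 at y ∈ {0, 1, 2, 3, 4, 5, 6, 7, 8, 9, 10}; g ≡ 0 at y ∈ ∅; common: ∅.
Collecting: common zeros = ∅, so the count is 0.
Comparison with the Bézout bound: 0 ≤ 2 = deg(f)·deg(g), as expected for curves with no common component (the affine F_11-count falls short of the bound because intersections may lie at infinity, over extension fields, or carry multiplicity).


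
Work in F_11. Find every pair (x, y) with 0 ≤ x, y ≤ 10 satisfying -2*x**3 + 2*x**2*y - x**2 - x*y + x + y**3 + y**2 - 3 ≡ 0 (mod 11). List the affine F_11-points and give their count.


Affine F_11-points: {(0, 3), (0, 4), (1, 6), (1, 9), (2, 3), (3, 4), (4, 0), (6, 3), (6, 4), (7, 1), (9, 6)}; count = 11.

For each of the 121 pairs (x, y) ∈ F_11², evaluate f(x, y) mod 11. Record the zeros.
  x = 0: [0↦8, 1↦10, 2↦9, 3↦0, 4↦0, 5↦4, 6↦7, 7↦4, 8↦1, 9↦4, 10↦8]  zeros at y ∈ {3, 4}
  x = 1: [0↦6, 1↦9, 2↦9, 3↦1, 4↦2, 5↦7, 6↦0, 7↦9, 8↦7, 9↦0, 10↦5]  zeros at y ∈ {6, 9}
  x = 2: [0↦1, 1↦9, 2↦3, 3↦0, 4↦6, 5↦5, 6↦3, 7↦6, 8↦9, 9↦7, 10↦6]  zeros at y ∈ {3}
  x = 3: [0↦3, 1↦9, 2↦1, 3↦7, 4↦0, 5↦8, 6↦4, 7↦5, 8↦6, 9↦2, 10↦10]  zeros at y ∈ {4}
  x = 4: [0↦0, 1↦8, 2↦2, 3↦10, 4↦5, 5↦4, 6↦2, 7↦5, 8↦8, 9↦6, 10↦5]  zeros at y ∈ {0}
  x = 5: [0↦2, 1↦5, 2↦5, 3↦8, 4↦9, 5↦3, 6↦7, 7↦5, 8↦3, 9↦7, 10↦1]  zeros at y ∈ ∅
  x = 6: [0↦8, 1↦10, 2↦9, 3↦0, 4↦0, 5↦4, 6↦7, 7↦4, 8↦1, 9↦4, 10↦8]  zeros at y ∈ {3, 4}
  x = 7: [0↦6, 1↦0, 2↦2, 3↦7, 4↦10, 5↦6, 6↦1, 7↦1, 8↦1, 9↦7, 10↦3]  zeros at y ∈ {1}
  x = 8: [0↦6, 1↦7, 2↦5, 3↦6, 4↦5, 5↦8, 6↦10, 7↦6, 8↦2, 9↦4, 10↦7]  zeros at y ∈ ∅
  x = 9: [0↦7, 1↦8, 2↦6, 3↦7, 4↦6, 5↦9, 6↦0, 7↦7, 8↦3, 9↦5, 10↦8]  zeros at y ∈ {6}
  x = 10: [0↦8, 1↦2, 2↦4, 3↦9, 4↦1, 5↦8, 6↦3, 7↦3, 8↦3, 9↦9, 10↦5]  zeros at y ∈ ∅
Collecting zeros: affine points = {(0, 3), (0, 4), (1, 6), (1, 9), (2, 3), (3, 4), (4, 0), (6, 3), (6, 4), (7, 1), (9, 6)}.
Total count |C(F_11)_aff| = 11.


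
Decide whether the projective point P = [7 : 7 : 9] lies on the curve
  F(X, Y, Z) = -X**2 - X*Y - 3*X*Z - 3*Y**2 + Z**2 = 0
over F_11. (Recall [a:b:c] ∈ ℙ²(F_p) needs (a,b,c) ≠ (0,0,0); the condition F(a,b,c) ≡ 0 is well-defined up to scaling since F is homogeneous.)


F(7,7,9) ≡ 10 (mod 11); P is NOT on the curve.

Evaluate F(7, 7, 9) term-by-term (mod 11).
  -X**2 ↦ -1·49·1·1 = -49
  -X*Y ↦ -1·7·7·1 = -49
  -3*X*Z ↦ -3·7·1·9 = -189
  -3*Y**2 ↦ -3·1·49·1 = -147
  Z**2 ↦ 1·1·1·81 = 81
Sum: F(7, 7, 9) = (-49) + (-49) + (-189) + (-147) + (81) = -353.
Reducing mod 11: -353 ≡ 10 (mod 11).
Since F(a, b, c) ≡ 10 ≠ 0 (mod 11), P does NOT lie on the curve.


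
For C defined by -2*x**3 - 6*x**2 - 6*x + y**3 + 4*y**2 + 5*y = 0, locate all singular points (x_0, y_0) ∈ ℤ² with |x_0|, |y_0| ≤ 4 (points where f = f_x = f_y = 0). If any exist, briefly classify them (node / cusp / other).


Singular points: {(-1, -1)}; classification: cusp.

Compute partial derivatives:
  f_x = -6*x**2 - 12*x - 6.
  f_y = 3*y**2 + 8*y + 5.
Scan x_0 ∈ {−4, ..., 4}. For each x_0, f_y(x_0, y) is a polynomial in y; find its integer roots y ∈ {−4, ..., 4}, then test f_x and f at those candidates.
  x = -4: f_y(-4, y) = 3*y**2 + 8*y + 5; vanishes at y ∈ {-1}. (-4, -1): f_x = -54 ≠ 0.
  x = -3: f_y(-3, y) = 3*y**2 + 8*y + 5; vanishes at y ∈ {-1}. (-3, -1): f_x = -24 ≠ 0.
  x = -2: f_y(-2, y) = 3*y**2 + 8*y + 5; vanishes at y ∈ {-1}. (-2, -1): f_x = -6 ≠ 0.
  x = -1: f_y(-1, y) = 3*y**2 + 8*y + 5; vanishes at y ∈ {-1}. (-1, -1): f_x = 0, f = 0 — SINGULAR.
  x = 0: f_y(0, y) = 3*y**2 + 8*y + 5; vanishes at y ∈ {-1}. (0, -1): f_x = -6 ≠ 0.
  x = 1: f_y(1, y) = 3*y**2 + 8*y + 5; vanishes at y ∈ {-1}. (1, -1): f_x = -24 ≠ 0.
  x = 2: f_y(2, y) = 3*y**2 + 8*y + 5; vanishes at y ∈ {-1}. (2, -1): f_x = -54 ≠ 0.
  x = 3: f_y(3, y) = 3*y**2 + 8*y + 5; vanishes at y ∈ {-1}. (3, -1): f_x = -96 ≠ 0.
  x = 4: f_y(4, y) = 3*y**2 + 8*y + 5; vanishes at y ∈ {-1}. (4, -1): f_x = -150 ≠ 0.
Only singular point on the grid: (-1, -1).
Classify: substitute x = -1 + u, y = -1 + v and expand: f = -2*u**3 + v**3 + v**2.
No constant or linear terms (consistent with a singular point). Quadratic part: v**2. Cubic part: -2*u**3 + v**3.
The quadratic part v**2 is a perfect square, so there is a single (double) tangent line v = 0, i.e. y = -1. Restricting the cubic part to that line (v = 0) leaves -2*u**3 ≠ 0, so f is not divisible by v and the branch is v² ≈ 2*u**3 to lowest order — this is a cusp.
Classification: cusp.


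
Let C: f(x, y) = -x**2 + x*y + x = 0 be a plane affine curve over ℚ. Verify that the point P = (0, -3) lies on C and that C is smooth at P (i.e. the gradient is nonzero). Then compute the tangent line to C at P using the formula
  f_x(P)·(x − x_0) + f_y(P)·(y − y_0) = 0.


Tangent line at P: -2*x = 0.

Step 1: f(0, -3) = 0, so P lies on C.
Step 2: partial derivatives
  f_x(x, y) = -2*x + y + 1, f_y(x, y) = x.
  f_x(P) = -2, f_y(P) = 0 (gradient nonzero, so P is smooth).
Step 3: tangent line at P: -2·(x − 0) + 0·(y − -3) = 0.
Expanding: -2*x = 0.


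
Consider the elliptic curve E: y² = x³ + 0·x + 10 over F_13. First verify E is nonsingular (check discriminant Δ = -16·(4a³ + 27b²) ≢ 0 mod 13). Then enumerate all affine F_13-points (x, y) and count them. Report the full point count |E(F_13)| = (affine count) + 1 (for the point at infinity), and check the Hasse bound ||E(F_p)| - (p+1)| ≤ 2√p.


Affine points = {(0, 6), (0, 7), (4, 3), (4, 10), (10, 3), (10, 10), (12, 3), (12, 10)}; affine count = 8; |E(F_13)| = 9.

Discriminant check: Δ ∝ 4a³ + 27b² = 4·0³ + 27·10² = 4·0 + 27·100 ≡ 9 (mod 13). Nonzero ⇒ E is nonsingular.
For each x ∈ F_13, compute rhs = x³ + 0·x + 10 mod 13, then count y ∈ F_13 with y² ≡ rhs.
  x = 0: rhs = 10, matching y values: 6, 7 (2 points).
  x = 1: rhs = 11, matching y values: none (0 points).
  x = 2: rhs = 5, matching y values: none (0 points).
  x = 3: rhs = 11, matching y values: none (0 points).
  x = 4: rhs = 9, matching y values: 3, 10 (2 points).
  x = 5: rhs = 5, matching y values: none (0 points).
  x = 6: rhs = 5, matching y values: none (0 points).
  x = 7: rhs = 2, matching y values: none (0 points).
  x = 8: rhs = 2, matching y values: none (0 points).
  x = 9: rhs = 11, matching y values: none (0 points).
  x = 10: rhs = 9, matching y values: 3, 10 (2 points).
  x = 11: rhs = 2, matching y values: none (0 points).
  x = 12: rhs = 9, matching y values: 3, 10 (2 points).
Total affine count: 8.
Full point count |E(F_13)| = 8 + 1 = 9.
Hasse bound: |9 − (13+1)| = |-5| = 5 ≤ 2√13 ≈ 7.2111 ✓.


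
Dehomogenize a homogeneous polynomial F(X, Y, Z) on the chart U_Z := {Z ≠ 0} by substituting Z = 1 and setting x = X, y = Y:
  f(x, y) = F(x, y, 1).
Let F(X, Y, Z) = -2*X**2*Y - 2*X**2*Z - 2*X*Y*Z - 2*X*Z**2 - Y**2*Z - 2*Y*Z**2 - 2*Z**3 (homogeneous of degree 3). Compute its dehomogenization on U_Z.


f(x, y) = -2*x**2*y - 2*x**2 - 2*x*y - 2*x - y**2 - 2*y - 2

On U_Z we set Z = 1. Each monomial c·X^i·Y^j·Z^k in F becomes c·x^i·y^j·1^k = c·x^i·y^j.
Substituting Z = 1: F(X, Y, 1) = -2*x**2*y - 2*x**2 - 2*x*y - 2*x - y**2 - 2*y - 2.
Note: deg(f) ≤ deg(F) = 3; strict inequality happens when F is divisible by Z (lost terms).


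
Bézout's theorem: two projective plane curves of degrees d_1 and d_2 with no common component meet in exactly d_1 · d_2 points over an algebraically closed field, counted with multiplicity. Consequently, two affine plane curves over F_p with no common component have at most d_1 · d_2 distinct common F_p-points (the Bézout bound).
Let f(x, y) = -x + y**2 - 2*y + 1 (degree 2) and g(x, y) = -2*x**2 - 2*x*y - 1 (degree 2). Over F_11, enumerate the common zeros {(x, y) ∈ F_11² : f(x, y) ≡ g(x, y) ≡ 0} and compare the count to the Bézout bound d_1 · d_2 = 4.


Common zeros: {(3, 6)}; count = 1; Bézout bound = 4.

deg(f) = 2, deg(g) = 2, so Bézout bound = 4.
Scan x ∈ F_11. For each x, list the y ∈ F_11 with f(x, y) ≡ 0 and those with g(x, y) ≡ 0 (mod 11); the common zeros in that column are the intersection.
  x = 0: f ≡ 0 at y ∈ {1}; g ≡ 0 at y ∈ ∅; common: ∅.
  x = 1: f ≡ 0 at y ∈ {0, 2}; g ≡ 0 at y ∈ {4}; common: ∅.
  x = 2: f ≡ 0 at y ∈ ∅; g ≡ 0 at y ∈ {6}; common: ∅.
  x = 3: f ≡ 0 at y ∈ {6, 7}; g ≡ 0 at y ∈ {6}; common: {6}.
  x = 4: f ≡ 0 at y ∈ {3, 10}; g ≡ 0 at y ∈ {0}; common: ∅.
  x = 5: f ≡ 0 at y ∈ {5, 8}; g ≡ 0 at y ∈ {7}; common: ∅.
  x = 6: f ≡ 0 at y ∈ ∅; g ≡ 0 at y ∈ {4}; common: ∅.
  x = 7: f ≡ 0 at y ∈ ∅; g ≡ 0 at y ∈ {0}; common: ∅.
  x = 8: f ≡ 0 at y ∈ ∅; g ≡ 0 at y ∈ {5}; common: ∅.
  x = 9: f ≡ 0 at y ∈ {4, 9}; g ≡ 0 at y ∈ {5}; common: ∅.
  x = 10: f ≡ 0 at y ∈ ∅; g ≡ 0 at y ∈ {7}; common: ∅.
Collecting: common zeros = {(3, 6)}, so the count is 1.
Comparison with the Bézout bound: 1 ≤ 4 = deg(f)·deg(g), as expected for curves with no common component (the affine F_11-count falls short of the bound because intersections may lie at infinity, over extension fields, or carry multiplicity).


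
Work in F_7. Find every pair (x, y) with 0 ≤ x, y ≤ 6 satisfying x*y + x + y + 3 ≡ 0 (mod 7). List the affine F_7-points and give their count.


Affine F_7-points: {(0, 4), (1, 5), (2, 3), (3, 2), (4, 0), (5, 1)}; count = 6.

For each of the 49 pairs (x, y) ∈ F_7², evaluate f(x, y) mod 7. Record the zeros.
  x = 0: [0↦3, 1↦4, 2↦5, 3↦6, 4↦0, 5↦1, 6↦2]  zeros at y ∈ {4}
  x = 1: [0↦4, 1↦6, 2↦1, 3↦3, 4↦5, 5↦0, 6↦2]  zeros at y ∈ {5}
  x = 2: [0↦5, 1↦1, 2↦4, 3↦0, 4↦3, 5↦6, 6↦2]  zeros at y ∈ {3}
  x = 3: [0↦6, 1↦3, 2↦0, 3↦4, 4↦1, 5↦5, 6↦2]  zeros at y ∈ {2}
  x = 4: [0↦0, 1↦5, 2↦3, 3↦1, 4↦6, 5↦4, 6↦2]  zeros at y ∈ {0}
  x = 5: [0↦1, 1↦0, 2↦6, 3↦5, 4↦4, 5↦3, 6↦2]  zeros at y ∈ {1}
  x = 6: [0↦2, 1↦2, 2↦2, 3↦2, 4↦2, 5↦2, 6↦2]  zeros at y ∈ ∅
Collecting zeros: affine points = {(0, 4), (1, 5), (2, 3), (3, 2), (4, 0), (5, 1)}.
Total count |C(F_7)_aff| = 6.


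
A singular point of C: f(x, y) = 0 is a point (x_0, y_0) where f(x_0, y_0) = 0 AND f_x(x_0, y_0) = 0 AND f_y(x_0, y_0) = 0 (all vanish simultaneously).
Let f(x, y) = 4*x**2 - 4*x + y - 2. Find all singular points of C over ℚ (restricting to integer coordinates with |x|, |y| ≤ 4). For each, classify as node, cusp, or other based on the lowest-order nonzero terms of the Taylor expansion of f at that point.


No singular points in the scanned grid; C is smooth there.

Compute partial derivatives:
  f_x = 8*x - 4.
  f_y = 1.
f_y = 1 is a nonzero constant, so f_y never vanishes: no point (x, y) can satisfy f = f_x = f_y = 0. In particular no (x, y) ∈ {−4, ..., 4}² is singular; the curve is smooth.


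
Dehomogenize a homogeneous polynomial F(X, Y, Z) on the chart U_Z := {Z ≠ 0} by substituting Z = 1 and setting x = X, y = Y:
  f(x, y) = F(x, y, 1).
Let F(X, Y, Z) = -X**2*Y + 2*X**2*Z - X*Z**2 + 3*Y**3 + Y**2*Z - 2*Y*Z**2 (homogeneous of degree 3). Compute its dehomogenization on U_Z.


f(x, y) = -x**2*y + 2*x**2 - x + 3*y**3 + y**2 - 2*y

On U_Z we set Z = 1. Each monomial c·X^i·Y^j·Z^k in F becomes c·x^i·y^j·1^k = c·x^i·y^j.
Substituting Z = 1: F(X, Y, 1) = -x**2*y + 2*x**2 - x + 3*y**3 + y**2 - 2*y.
Note: deg(f) ≤ deg(F) = 3; strict inequality happens when F is divisible by Z (lost terms).


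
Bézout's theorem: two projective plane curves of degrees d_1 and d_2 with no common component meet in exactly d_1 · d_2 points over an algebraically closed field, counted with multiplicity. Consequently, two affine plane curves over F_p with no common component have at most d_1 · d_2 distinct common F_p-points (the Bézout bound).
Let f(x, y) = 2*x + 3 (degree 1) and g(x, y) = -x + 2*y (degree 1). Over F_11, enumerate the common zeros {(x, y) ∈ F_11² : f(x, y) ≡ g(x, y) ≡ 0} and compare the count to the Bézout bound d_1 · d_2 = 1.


Common zeros: {(4, 2)}; count = 1; Bézout bound = 1.

deg(f) = 1, deg(g) = 1, so Bézout bound = 1.
Scan x ∈ F_11. For each x, list the y ∈ F_11 with f(x, y) ≡ 0 and those with g(x, y) ≡ 0 (mod 11); the common zeros in that column are the intersection.
  x = 0: f ≡ 0 at y ∈ ∅; g ≡ 0 at y ∈ {0}; common: ∅.
  x = 1: f ≡ 0 at y ∈ ∅; g ≡ 0 at y ∈ {6}; common: ∅.
  x = 2: f ≡ 0 at y ∈ ∅; g ≡ 0 at y ∈ {1}; common: ∅.
  x = 3: f ≡ 0 at y ∈ ∅; g ≡ 0 at y ∈ {7}; common: ∅.
  x = 4: f ≡ 0 at y ∈ {0, 1, 2, 3, 4, 5, 6, 7, 8, 9, 10}; g ≡ 0 at y ∈ {2}; common: {2}.
  x = 5: f ≡ 0 at y ∈ ∅; g ≡ 0 at y ∈ {8}; common: ∅.
  x = 6: f ≡ 0 at y ∈ ∅; g ≡ 0 at y ∈ {3}; common: ∅.
  x = 7: f ≡ 0 at y ∈ ∅; g ≡ 0 at y ∈ {9}; common: ∅.
  x = 8: f ≡ 0 at y ∈ ∅; g ≡ 0 at y ∈ {4}; common: ∅.
  x = 9: f ≡ 0 at y ∈ ∅; g ≡ 0 at y ∈ {10}; common: ∅.
  x = 10: f ≡ 0 at y ∈ ∅; g ≡ 0 at y ∈ {5}; common: ∅.
Collecting: common zeros = {(4, 2)}, so the count is 1.
Comparison with the Bézout bound: 1 ≤ 1 = deg(f)·deg(g), as expected for curves with no common component (the bound is attained).


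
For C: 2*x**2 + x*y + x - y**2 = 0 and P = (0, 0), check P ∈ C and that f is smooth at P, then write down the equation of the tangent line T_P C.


Tangent line at P: x = 0.

Step 1: f(0, 0) = 0, so P lies on C.
Step 2: partial derivatives
  f_x(x, y) = 4*x + y + 1, f_y(x, y) = x - 2*y.
  f_x(P) = 1, f_y(P) = 0 (gradient nonzero, so P is smooth).
Step 3: tangent line at P: 1·(x − 0) + 0·(y − 0) = 0.
Expanding: x = 0.


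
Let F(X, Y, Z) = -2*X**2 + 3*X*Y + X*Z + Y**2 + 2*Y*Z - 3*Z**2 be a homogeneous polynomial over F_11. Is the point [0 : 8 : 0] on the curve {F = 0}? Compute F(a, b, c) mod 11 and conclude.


F(0,8,0) ≡ 9 (mod 11); P is NOT on the curve.

Evaluate F(0, 8, 0) term-by-term (mod 11).
  -2*X**2 ↦ -2·0·1·1 = 0
  3*X*Y ↦ 3·0·8·1 = 0
  X*Z ↦ 1·0·1·0 = 0
  Y**2 ↦ 1·1·64·1 = 64
  2*Y*Z ↦ 2·1·8·0 = 0
  -3*Z**2 ↦ -3·1·1·0 = 0
Sum: F(0, 8, 0) = (0) + (0) + (0) + (64) + (0) + (0) = 64.
Reducing mod 11: 64 ≡ 9 (mod 11).
Since F(a, b, c) ≡ 9 ≠ 0 (mod 11), P does NOT lie on the curve.


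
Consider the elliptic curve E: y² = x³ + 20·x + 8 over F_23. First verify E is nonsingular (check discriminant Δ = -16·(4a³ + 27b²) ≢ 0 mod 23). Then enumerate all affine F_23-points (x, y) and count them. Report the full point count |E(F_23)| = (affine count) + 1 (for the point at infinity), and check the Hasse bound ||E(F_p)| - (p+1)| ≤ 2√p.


Affine points = {(0, 10), (0, 13), (1, 11), (1, 12), (3, 7), (3, 16), (5, 7), (5, 16), (7, 10), (7, 13), (8, 6), (8, 17), (10, 9), (10, 14), (11, 8), (11, 15), (13, 2), (13, 21), (15, 7), (15, 16), (16, 10), (16, 13), (18, 6), (18, 17), (19, 5), (19, 18), (20, 6), (20, 17), (21, 11), (21, 12)}; affine count = 30; |E(F_23)| = 31.

Discriminant check: Δ ∝ 4a³ + 27b² = 4·20³ + 27·8² = 4·8000 + 27·64 ≡ 10 (mod 23). Nonzero ⇒ E is nonsingular.
For each x ∈ F_23, compute rhs = x³ + 20·x + 8 mod 23, then count y ∈ F_23 with y² ≡ rhs.
  x = 0: rhs = 8, matching y values: 10, 13 (2 points).
  x = 1: rhs = 6, matching y values: 11, 12 (2 points).
  x = 2: rhs = 10, matching y values: none (0 points).
  x = 3: rhs = 3, matching y values: 7, 16 (2 points).
  x = 4: rhs = 14, matching y values: none (0 points).
  x = 5: rhs = 3, matching y values: 7, 16 (2 points).
  x = 6: rhs = 22, matching y values: none (0 points).
  x = 7: rhs = 8, matching y values: 10, 13 (2 points).
  x = 8: rhs = 13, matching y values: 6, 17 (2 points).
  x = 9: rhs = 20, matching y values: none (0 points).
  x = 10: rhs = 12, matching y values: 9, 14 (2 points).
  x = 11: rhs = 18, matching y values: 8, 15 (2 points).
  x = 12: rhs = 21, matching y values: none (0 points).
  x = 13: rhs = 4, matching y values: 2, 21 (2 points).
  x = 14: rhs = 19, matching y values: none (0 points).
  x = 15: rhs = 3, matching y values: 7, 16 (2 points).
  x = 16: rhs = 8, matching y values: 10, 13 (2 points).
  x = 17: rhs = 17, matching y values: none (0 points).
  x = 18: rhs = 13, matching y values: 6, 17 (2 points).
  x = 19: rhs = 2, matching y values: 5, 18 (2 points).
  x = 20: rhs = 13, matching y values: 6, 17 (2 points).
  x = 21: rhs = 6, matching y values: 11, 12 (2 points).
  x = 22: rhs = 10, matching y values: none (0 points).
Total affine count: 30.
Full point count |E(F_23)| = 30 + 1 = 31.
Hasse bound: |31 − (23+1)| = |7| = 7 ≤ 2√23 ≈ 9.5917 ✓.
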